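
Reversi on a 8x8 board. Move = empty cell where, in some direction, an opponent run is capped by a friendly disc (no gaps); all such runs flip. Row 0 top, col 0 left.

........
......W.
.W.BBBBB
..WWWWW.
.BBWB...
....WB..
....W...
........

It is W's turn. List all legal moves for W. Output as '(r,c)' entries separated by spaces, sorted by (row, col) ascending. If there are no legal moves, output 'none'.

(1,2): flips 1 -> legal
(1,3): flips 2 -> legal
(1,4): flips 3 -> legal
(1,5): flips 2 -> legal
(1,7): flips 1 -> legal
(2,2): no bracket -> illegal
(3,0): no bracket -> illegal
(3,1): no bracket -> illegal
(3,7): no bracket -> illegal
(4,0): flips 2 -> legal
(4,5): flips 1 -> legal
(4,6): flips 1 -> legal
(5,0): flips 1 -> legal
(5,1): flips 1 -> legal
(5,2): flips 1 -> legal
(5,3): flips 1 -> legal
(5,6): flips 1 -> legal
(6,5): no bracket -> illegal
(6,6): flips 2 -> legal

Answer: (1,2) (1,3) (1,4) (1,5) (1,7) (4,0) (4,5) (4,6) (5,0) (5,1) (5,2) (5,3) (5,6) (6,6)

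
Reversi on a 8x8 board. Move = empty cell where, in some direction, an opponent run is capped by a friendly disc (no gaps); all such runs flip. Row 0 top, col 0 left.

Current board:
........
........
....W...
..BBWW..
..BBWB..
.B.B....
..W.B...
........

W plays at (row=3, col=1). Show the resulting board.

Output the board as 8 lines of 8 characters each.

Place W at (3,1); scan 8 dirs for brackets.
Dir NW: first cell '.' (not opp) -> no flip
Dir N: first cell '.' (not opp) -> no flip
Dir NE: first cell '.' (not opp) -> no flip
Dir W: first cell '.' (not opp) -> no flip
Dir E: opp run (3,2) (3,3) capped by W -> flip
Dir SW: first cell '.' (not opp) -> no flip
Dir S: first cell '.' (not opp) -> no flip
Dir SE: opp run (4,2) (5,3) (6,4), next='.' -> no flip
All flips: (3,2) (3,3)

Answer: ........
........
....W...
.WWWWW..
..BBWB..
.B.B....
..W.B...
........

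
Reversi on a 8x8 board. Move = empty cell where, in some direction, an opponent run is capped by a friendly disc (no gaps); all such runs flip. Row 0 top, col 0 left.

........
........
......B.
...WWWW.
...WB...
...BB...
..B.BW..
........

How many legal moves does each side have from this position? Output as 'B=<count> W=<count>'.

-- B to move --
(2,2): flips 1 -> legal
(2,3): flips 2 -> legal
(2,4): flips 1 -> legal
(2,5): no bracket -> illegal
(2,7): no bracket -> illegal
(3,2): flips 1 -> legal
(3,7): no bracket -> illegal
(4,2): flips 1 -> legal
(4,5): no bracket -> illegal
(4,6): flips 1 -> legal
(4,7): no bracket -> illegal
(5,2): no bracket -> illegal
(5,5): no bracket -> illegal
(5,6): no bracket -> illegal
(6,6): flips 1 -> legal
(7,4): no bracket -> illegal
(7,5): no bracket -> illegal
(7,6): flips 1 -> legal
B mobility = 8
-- W to move --
(1,5): no bracket -> illegal
(1,6): flips 1 -> legal
(1,7): flips 1 -> legal
(2,5): no bracket -> illegal
(2,7): no bracket -> illegal
(3,7): no bracket -> illegal
(4,2): no bracket -> illegal
(4,5): flips 1 -> legal
(5,1): no bracket -> illegal
(5,2): no bracket -> illegal
(5,5): flips 1 -> legal
(6,1): no bracket -> illegal
(6,3): flips 2 -> legal
(7,1): flips 3 -> legal
(7,2): no bracket -> illegal
(7,3): no bracket -> illegal
(7,4): flips 3 -> legal
(7,5): no bracket -> illegal
W mobility = 7

Answer: B=8 W=7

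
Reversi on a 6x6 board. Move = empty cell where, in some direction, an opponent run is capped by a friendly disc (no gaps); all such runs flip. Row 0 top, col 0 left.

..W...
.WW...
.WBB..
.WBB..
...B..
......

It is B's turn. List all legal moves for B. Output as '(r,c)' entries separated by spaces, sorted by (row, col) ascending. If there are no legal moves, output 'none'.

(0,0): flips 1 -> legal
(0,1): flips 1 -> legal
(0,3): no bracket -> illegal
(1,0): flips 1 -> legal
(1,3): no bracket -> illegal
(2,0): flips 1 -> legal
(3,0): flips 1 -> legal
(4,0): flips 1 -> legal
(4,1): no bracket -> illegal
(4,2): no bracket -> illegal

Answer: (0,0) (0,1) (1,0) (2,0) (3,0) (4,0)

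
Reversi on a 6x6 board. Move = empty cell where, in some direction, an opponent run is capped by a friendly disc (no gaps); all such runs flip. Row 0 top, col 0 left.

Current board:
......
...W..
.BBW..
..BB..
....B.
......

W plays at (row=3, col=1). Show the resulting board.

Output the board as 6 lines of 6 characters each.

Answer: ......
...W..
.BWW..
.WBB..
....B.
......

Derivation:
Place W at (3,1); scan 8 dirs for brackets.
Dir NW: first cell '.' (not opp) -> no flip
Dir N: opp run (2,1), next='.' -> no flip
Dir NE: opp run (2,2) capped by W -> flip
Dir W: first cell '.' (not opp) -> no flip
Dir E: opp run (3,2) (3,3), next='.' -> no flip
Dir SW: first cell '.' (not opp) -> no flip
Dir S: first cell '.' (not opp) -> no flip
Dir SE: first cell '.' (not opp) -> no flip
All flips: (2,2)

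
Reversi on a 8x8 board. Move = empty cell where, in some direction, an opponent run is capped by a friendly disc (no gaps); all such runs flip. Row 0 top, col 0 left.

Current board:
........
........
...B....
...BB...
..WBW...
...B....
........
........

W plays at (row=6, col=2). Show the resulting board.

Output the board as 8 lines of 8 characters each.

Answer: ........
........
...B....
...BB...
..WBW...
...W....
..W.....
........

Derivation:
Place W at (6,2); scan 8 dirs for brackets.
Dir NW: first cell '.' (not opp) -> no flip
Dir N: first cell '.' (not opp) -> no flip
Dir NE: opp run (5,3) capped by W -> flip
Dir W: first cell '.' (not opp) -> no flip
Dir E: first cell '.' (not opp) -> no flip
Dir SW: first cell '.' (not opp) -> no flip
Dir S: first cell '.' (not opp) -> no flip
Dir SE: first cell '.' (not opp) -> no flip
All flips: (5,3)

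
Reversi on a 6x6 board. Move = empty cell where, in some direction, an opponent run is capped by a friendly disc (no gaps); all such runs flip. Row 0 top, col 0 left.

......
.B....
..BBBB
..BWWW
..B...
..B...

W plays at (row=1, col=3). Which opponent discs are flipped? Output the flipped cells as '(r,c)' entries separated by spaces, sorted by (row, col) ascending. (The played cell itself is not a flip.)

Answer: (2,3) (2,4)

Derivation:
Dir NW: first cell '.' (not opp) -> no flip
Dir N: first cell '.' (not opp) -> no flip
Dir NE: first cell '.' (not opp) -> no flip
Dir W: first cell '.' (not opp) -> no flip
Dir E: first cell '.' (not opp) -> no flip
Dir SW: opp run (2,2), next='.' -> no flip
Dir S: opp run (2,3) capped by W -> flip
Dir SE: opp run (2,4) capped by W -> flip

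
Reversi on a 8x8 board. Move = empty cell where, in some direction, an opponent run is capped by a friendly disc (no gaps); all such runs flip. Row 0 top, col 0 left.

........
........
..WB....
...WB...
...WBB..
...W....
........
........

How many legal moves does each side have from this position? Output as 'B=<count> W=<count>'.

-- B to move --
(1,1): flips 2 -> legal
(1,2): no bracket -> illegal
(1,3): no bracket -> illegal
(2,1): flips 1 -> legal
(2,4): no bracket -> illegal
(3,1): no bracket -> illegal
(3,2): flips 1 -> legal
(4,2): flips 1 -> legal
(5,2): flips 1 -> legal
(5,4): no bracket -> illegal
(6,2): flips 1 -> legal
(6,3): flips 3 -> legal
(6,4): no bracket -> illegal
B mobility = 7
-- W to move --
(1,2): no bracket -> illegal
(1,3): flips 1 -> legal
(1,4): no bracket -> illegal
(2,4): flips 1 -> legal
(2,5): flips 1 -> legal
(3,2): no bracket -> illegal
(3,5): flips 2 -> legal
(3,6): no bracket -> illegal
(4,6): flips 2 -> legal
(5,4): no bracket -> illegal
(5,5): flips 1 -> legal
(5,6): no bracket -> illegal
W mobility = 6

Answer: B=7 W=6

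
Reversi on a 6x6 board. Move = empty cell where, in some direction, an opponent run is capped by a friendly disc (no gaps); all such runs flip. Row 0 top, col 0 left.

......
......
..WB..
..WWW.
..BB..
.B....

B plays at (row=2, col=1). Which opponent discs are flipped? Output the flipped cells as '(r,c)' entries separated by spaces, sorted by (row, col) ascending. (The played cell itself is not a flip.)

Dir NW: first cell '.' (not opp) -> no flip
Dir N: first cell '.' (not opp) -> no flip
Dir NE: first cell '.' (not opp) -> no flip
Dir W: first cell '.' (not opp) -> no flip
Dir E: opp run (2,2) capped by B -> flip
Dir SW: first cell '.' (not opp) -> no flip
Dir S: first cell '.' (not opp) -> no flip
Dir SE: opp run (3,2) capped by B -> flip

Answer: (2,2) (3,2)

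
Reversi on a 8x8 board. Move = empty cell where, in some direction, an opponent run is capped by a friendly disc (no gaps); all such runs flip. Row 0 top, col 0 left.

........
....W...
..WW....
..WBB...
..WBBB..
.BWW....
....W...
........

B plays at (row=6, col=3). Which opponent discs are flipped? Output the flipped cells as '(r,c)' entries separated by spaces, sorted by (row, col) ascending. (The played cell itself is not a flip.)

Dir NW: opp run (5,2), next='.' -> no flip
Dir N: opp run (5,3) capped by B -> flip
Dir NE: first cell '.' (not opp) -> no flip
Dir W: first cell '.' (not opp) -> no flip
Dir E: opp run (6,4), next='.' -> no flip
Dir SW: first cell '.' (not opp) -> no flip
Dir S: first cell '.' (not opp) -> no flip
Dir SE: first cell '.' (not opp) -> no flip

Answer: (5,3)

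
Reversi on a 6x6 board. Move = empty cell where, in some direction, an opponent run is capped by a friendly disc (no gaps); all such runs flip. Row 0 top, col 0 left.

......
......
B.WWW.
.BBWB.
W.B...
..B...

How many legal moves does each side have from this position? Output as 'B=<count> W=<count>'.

Answer: B=4 W=6

Derivation:
-- B to move --
(1,1): no bracket -> illegal
(1,2): flips 2 -> legal
(1,3): flips 1 -> legal
(1,4): flips 2 -> legal
(1,5): flips 2 -> legal
(2,1): no bracket -> illegal
(2,5): no bracket -> illegal
(3,0): no bracket -> illegal
(3,5): no bracket -> illegal
(4,1): no bracket -> illegal
(4,3): no bracket -> illegal
(4,4): no bracket -> illegal
(5,0): no bracket -> illegal
(5,1): no bracket -> illegal
B mobility = 4
-- W to move --
(1,0): no bracket -> illegal
(1,1): no bracket -> illegal
(2,1): no bracket -> illegal
(2,5): no bracket -> illegal
(3,0): flips 2 -> legal
(3,5): flips 1 -> legal
(4,1): flips 1 -> legal
(4,3): no bracket -> illegal
(4,4): flips 1 -> legal
(4,5): flips 1 -> legal
(5,1): flips 1 -> legal
(5,3): no bracket -> illegal
W mobility = 6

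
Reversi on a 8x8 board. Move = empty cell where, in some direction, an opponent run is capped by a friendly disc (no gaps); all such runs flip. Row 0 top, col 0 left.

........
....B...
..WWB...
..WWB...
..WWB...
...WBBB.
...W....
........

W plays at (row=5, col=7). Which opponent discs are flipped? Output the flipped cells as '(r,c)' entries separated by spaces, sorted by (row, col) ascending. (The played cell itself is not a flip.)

Answer: (5,4) (5,5) (5,6)

Derivation:
Dir NW: first cell '.' (not opp) -> no flip
Dir N: first cell '.' (not opp) -> no flip
Dir NE: edge -> no flip
Dir W: opp run (5,6) (5,5) (5,4) capped by W -> flip
Dir E: edge -> no flip
Dir SW: first cell '.' (not opp) -> no flip
Dir S: first cell '.' (not opp) -> no flip
Dir SE: edge -> no flip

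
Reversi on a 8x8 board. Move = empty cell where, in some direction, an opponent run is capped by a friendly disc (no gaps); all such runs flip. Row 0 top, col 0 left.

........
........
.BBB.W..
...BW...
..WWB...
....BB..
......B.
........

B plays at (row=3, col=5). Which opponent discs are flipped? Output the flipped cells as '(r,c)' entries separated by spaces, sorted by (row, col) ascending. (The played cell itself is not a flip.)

Answer: (3,4)

Derivation:
Dir NW: first cell '.' (not opp) -> no flip
Dir N: opp run (2,5), next='.' -> no flip
Dir NE: first cell '.' (not opp) -> no flip
Dir W: opp run (3,4) capped by B -> flip
Dir E: first cell '.' (not opp) -> no flip
Dir SW: first cell 'B' (not opp) -> no flip
Dir S: first cell '.' (not opp) -> no flip
Dir SE: first cell '.' (not opp) -> no flip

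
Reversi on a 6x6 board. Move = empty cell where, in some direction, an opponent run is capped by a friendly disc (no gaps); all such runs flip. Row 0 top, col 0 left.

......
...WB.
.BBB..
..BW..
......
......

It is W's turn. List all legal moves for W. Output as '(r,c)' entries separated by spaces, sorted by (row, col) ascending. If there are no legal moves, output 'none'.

(0,3): no bracket -> illegal
(0,4): no bracket -> illegal
(0,5): no bracket -> illegal
(1,0): no bracket -> illegal
(1,1): flips 1 -> legal
(1,2): no bracket -> illegal
(1,5): flips 1 -> legal
(2,0): no bracket -> illegal
(2,4): no bracket -> illegal
(2,5): no bracket -> illegal
(3,0): no bracket -> illegal
(3,1): flips 2 -> legal
(3,4): no bracket -> illegal
(4,1): no bracket -> illegal
(4,2): no bracket -> illegal
(4,3): no bracket -> illegal

Answer: (1,1) (1,5) (3,1)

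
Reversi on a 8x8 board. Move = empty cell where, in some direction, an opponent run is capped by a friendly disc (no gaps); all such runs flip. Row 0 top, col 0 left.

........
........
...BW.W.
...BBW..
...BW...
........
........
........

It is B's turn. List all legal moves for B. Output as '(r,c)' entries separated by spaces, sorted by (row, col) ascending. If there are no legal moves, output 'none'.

Answer: (1,4) (1,5) (2,5) (3,6) (4,5) (5,4) (5,5)

Derivation:
(1,3): no bracket -> illegal
(1,4): flips 1 -> legal
(1,5): flips 1 -> legal
(1,6): no bracket -> illegal
(1,7): no bracket -> illegal
(2,5): flips 1 -> legal
(2,7): no bracket -> illegal
(3,6): flips 1 -> legal
(3,7): no bracket -> illegal
(4,5): flips 1 -> legal
(4,6): no bracket -> illegal
(5,3): no bracket -> illegal
(5,4): flips 1 -> legal
(5,5): flips 1 -> legal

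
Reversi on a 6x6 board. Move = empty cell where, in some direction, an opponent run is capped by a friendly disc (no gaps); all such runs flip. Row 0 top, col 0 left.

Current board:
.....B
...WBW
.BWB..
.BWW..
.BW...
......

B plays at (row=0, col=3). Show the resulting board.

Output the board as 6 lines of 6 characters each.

Place B at (0,3); scan 8 dirs for brackets.
Dir NW: edge -> no flip
Dir N: edge -> no flip
Dir NE: edge -> no flip
Dir W: first cell '.' (not opp) -> no flip
Dir E: first cell '.' (not opp) -> no flip
Dir SW: first cell '.' (not opp) -> no flip
Dir S: opp run (1,3) capped by B -> flip
Dir SE: first cell 'B' (not opp) -> no flip
All flips: (1,3)

Answer: ...B.B
...BBW
.BWB..
.BWW..
.BW...
......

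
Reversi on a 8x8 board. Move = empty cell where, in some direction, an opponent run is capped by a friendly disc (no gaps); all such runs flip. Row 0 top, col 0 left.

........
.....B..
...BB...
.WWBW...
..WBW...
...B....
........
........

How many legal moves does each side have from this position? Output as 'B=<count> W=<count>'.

-- B to move --
(2,0): flips 2 -> legal
(2,1): flips 1 -> legal
(2,2): no bracket -> illegal
(2,5): flips 1 -> legal
(3,0): flips 2 -> legal
(3,5): flips 2 -> legal
(4,0): no bracket -> illegal
(4,1): flips 2 -> legal
(4,5): flips 2 -> legal
(5,1): flips 1 -> legal
(5,2): no bracket -> illegal
(5,4): flips 2 -> legal
(5,5): flips 1 -> legal
B mobility = 10
-- W to move --
(0,4): no bracket -> illegal
(0,5): no bracket -> illegal
(0,6): flips 3 -> legal
(1,2): flips 1 -> legal
(1,3): no bracket -> illegal
(1,4): flips 2 -> legal
(1,6): no bracket -> illegal
(2,2): flips 1 -> legal
(2,5): no bracket -> illegal
(2,6): no bracket -> illegal
(3,5): no bracket -> illegal
(5,2): flips 1 -> legal
(5,4): flips 1 -> legal
(6,2): flips 1 -> legal
(6,3): no bracket -> illegal
(6,4): flips 1 -> legal
W mobility = 8

Answer: B=10 W=8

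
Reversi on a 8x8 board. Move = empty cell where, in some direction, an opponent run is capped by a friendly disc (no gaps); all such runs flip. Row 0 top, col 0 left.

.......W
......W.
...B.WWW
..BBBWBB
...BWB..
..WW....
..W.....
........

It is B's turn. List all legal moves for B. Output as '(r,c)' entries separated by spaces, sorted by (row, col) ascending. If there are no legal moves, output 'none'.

(0,5): no bracket -> illegal
(0,6): flips 2 -> legal
(1,4): flips 1 -> legal
(1,5): flips 3 -> legal
(1,7): flips 1 -> legal
(2,4): no bracket -> illegal
(4,1): no bracket -> illegal
(4,2): no bracket -> illegal
(4,6): no bracket -> illegal
(5,1): no bracket -> illegal
(5,4): flips 1 -> legal
(5,5): flips 1 -> legal
(6,1): flips 1 -> legal
(6,3): flips 1 -> legal
(6,4): no bracket -> illegal
(7,1): no bracket -> illegal
(7,2): no bracket -> illegal
(7,3): no bracket -> illegal

Answer: (0,6) (1,4) (1,5) (1,7) (5,4) (5,5) (6,1) (6,3)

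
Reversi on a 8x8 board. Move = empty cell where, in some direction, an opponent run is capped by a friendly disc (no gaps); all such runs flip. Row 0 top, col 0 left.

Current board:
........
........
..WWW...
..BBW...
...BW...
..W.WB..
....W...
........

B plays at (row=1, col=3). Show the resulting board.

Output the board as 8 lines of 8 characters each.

Place B at (1,3); scan 8 dirs for brackets.
Dir NW: first cell '.' (not opp) -> no flip
Dir N: first cell '.' (not opp) -> no flip
Dir NE: first cell '.' (not opp) -> no flip
Dir W: first cell '.' (not opp) -> no flip
Dir E: first cell '.' (not opp) -> no flip
Dir SW: opp run (2,2), next='.' -> no flip
Dir S: opp run (2,3) capped by B -> flip
Dir SE: opp run (2,4), next='.' -> no flip
All flips: (2,3)

Answer: ........
...B....
..WBW...
..BBW...
...BW...
..W.WB..
....W...
........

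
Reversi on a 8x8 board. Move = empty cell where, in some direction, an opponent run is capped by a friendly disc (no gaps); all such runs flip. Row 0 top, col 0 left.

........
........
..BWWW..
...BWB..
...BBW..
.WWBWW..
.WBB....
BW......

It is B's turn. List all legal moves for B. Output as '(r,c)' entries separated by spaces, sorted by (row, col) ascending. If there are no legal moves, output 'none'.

(1,2): no bracket -> illegal
(1,3): flips 2 -> legal
(1,4): flips 2 -> legal
(1,5): flips 2 -> legal
(1,6): flips 2 -> legal
(2,6): flips 3 -> legal
(3,2): no bracket -> illegal
(3,6): flips 2 -> legal
(4,0): flips 1 -> legal
(4,1): flips 1 -> legal
(4,2): flips 1 -> legal
(4,6): flips 1 -> legal
(5,0): flips 2 -> legal
(5,6): flips 2 -> legal
(6,0): flips 1 -> legal
(6,4): flips 1 -> legal
(6,5): flips 3 -> legal
(6,6): flips 1 -> legal
(7,2): flips 1 -> legal

Answer: (1,3) (1,4) (1,5) (1,6) (2,6) (3,6) (4,0) (4,1) (4,2) (4,6) (5,0) (5,6) (6,0) (6,4) (6,5) (6,6) (7,2)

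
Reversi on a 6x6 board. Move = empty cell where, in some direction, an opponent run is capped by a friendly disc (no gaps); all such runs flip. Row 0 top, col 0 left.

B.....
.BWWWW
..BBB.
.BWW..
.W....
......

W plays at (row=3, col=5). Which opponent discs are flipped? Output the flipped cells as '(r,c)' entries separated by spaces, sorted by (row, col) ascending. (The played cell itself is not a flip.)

Dir NW: opp run (2,4) capped by W -> flip
Dir N: first cell '.' (not opp) -> no flip
Dir NE: edge -> no flip
Dir W: first cell '.' (not opp) -> no flip
Dir E: edge -> no flip
Dir SW: first cell '.' (not opp) -> no flip
Dir S: first cell '.' (not opp) -> no flip
Dir SE: edge -> no flip

Answer: (2,4)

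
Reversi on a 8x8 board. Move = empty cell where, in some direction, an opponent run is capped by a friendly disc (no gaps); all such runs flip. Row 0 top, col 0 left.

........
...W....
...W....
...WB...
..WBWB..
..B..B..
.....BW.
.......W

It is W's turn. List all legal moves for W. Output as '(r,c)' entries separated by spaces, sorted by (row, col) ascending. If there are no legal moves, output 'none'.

(2,4): flips 1 -> legal
(2,5): no bracket -> illegal
(3,2): no bracket -> illegal
(3,5): flips 1 -> legal
(3,6): no bracket -> illegal
(4,1): no bracket -> illegal
(4,6): flips 1 -> legal
(5,1): no bracket -> illegal
(5,3): flips 1 -> legal
(5,4): no bracket -> illegal
(5,6): flips 2 -> legal
(6,1): no bracket -> illegal
(6,2): flips 1 -> legal
(6,3): no bracket -> illegal
(6,4): flips 1 -> legal
(7,4): no bracket -> illegal
(7,5): no bracket -> illegal
(7,6): no bracket -> illegal

Answer: (2,4) (3,5) (4,6) (5,3) (5,6) (6,2) (6,4)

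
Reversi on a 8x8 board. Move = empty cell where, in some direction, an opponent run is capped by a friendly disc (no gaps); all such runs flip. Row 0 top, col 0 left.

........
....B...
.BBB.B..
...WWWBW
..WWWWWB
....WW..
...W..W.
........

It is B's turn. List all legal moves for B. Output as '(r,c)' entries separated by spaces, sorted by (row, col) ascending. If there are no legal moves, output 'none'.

(2,4): no bracket -> illegal
(2,6): no bracket -> illegal
(2,7): flips 1 -> legal
(3,1): no bracket -> illegal
(3,2): flips 3 -> legal
(4,1): flips 5 -> legal
(5,1): no bracket -> illegal
(5,2): flips 2 -> legal
(5,3): flips 2 -> legal
(5,6): flips 3 -> legal
(5,7): no bracket -> illegal
(6,2): no bracket -> illegal
(6,4): no bracket -> illegal
(6,5): flips 3 -> legal
(6,7): no bracket -> illegal
(7,2): flips 3 -> legal
(7,3): no bracket -> illegal
(7,4): no bracket -> illegal
(7,5): no bracket -> illegal
(7,6): no bracket -> illegal
(7,7): flips 4 -> legal

Answer: (2,7) (3,2) (4,1) (5,2) (5,3) (5,6) (6,5) (7,2) (7,7)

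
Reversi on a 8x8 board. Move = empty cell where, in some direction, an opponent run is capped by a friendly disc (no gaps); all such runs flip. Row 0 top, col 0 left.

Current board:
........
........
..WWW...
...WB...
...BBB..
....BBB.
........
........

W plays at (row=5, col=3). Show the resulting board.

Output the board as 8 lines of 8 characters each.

Answer: ........
........
..WWW...
...WB...
...WBB..
...WBBB.
........
........

Derivation:
Place W at (5,3); scan 8 dirs for brackets.
Dir NW: first cell '.' (not opp) -> no flip
Dir N: opp run (4,3) capped by W -> flip
Dir NE: opp run (4,4), next='.' -> no flip
Dir W: first cell '.' (not opp) -> no flip
Dir E: opp run (5,4) (5,5) (5,6), next='.' -> no flip
Dir SW: first cell '.' (not opp) -> no flip
Dir S: first cell '.' (not opp) -> no flip
Dir SE: first cell '.' (not opp) -> no flip
All flips: (4,3)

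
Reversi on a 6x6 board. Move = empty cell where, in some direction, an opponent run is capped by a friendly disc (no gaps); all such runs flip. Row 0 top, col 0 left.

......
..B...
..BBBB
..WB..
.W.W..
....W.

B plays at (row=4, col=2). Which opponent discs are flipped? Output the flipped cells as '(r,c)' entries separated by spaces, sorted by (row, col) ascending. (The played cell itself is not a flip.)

Dir NW: first cell '.' (not opp) -> no flip
Dir N: opp run (3,2) capped by B -> flip
Dir NE: first cell 'B' (not opp) -> no flip
Dir W: opp run (4,1), next='.' -> no flip
Dir E: opp run (4,3), next='.' -> no flip
Dir SW: first cell '.' (not opp) -> no flip
Dir S: first cell '.' (not opp) -> no flip
Dir SE: first cell '.' (not opp) -> no flip

Answer: (3,2)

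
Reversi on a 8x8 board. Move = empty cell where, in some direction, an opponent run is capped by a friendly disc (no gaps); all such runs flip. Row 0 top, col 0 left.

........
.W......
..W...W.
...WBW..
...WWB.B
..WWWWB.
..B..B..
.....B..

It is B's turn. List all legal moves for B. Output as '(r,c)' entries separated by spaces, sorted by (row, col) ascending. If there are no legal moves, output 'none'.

Answer: (1,7) (2,5) (3,2) (3,6) (4,2) (5,1) (6,1) (6,3) (6,4)

Derivation:
(0,0): no bracket -> illegal
(0,1): no bracket -> illegal
(0,2): no bracket -> illegal
(1,0): no bracket -> illegal
(1,2): no bracket -> illegal
(1,3): no bracket -> illegal
(1,5): no bracket -> illegal
(1,6): no bracket -> illegal
(1,7): flips 4 -> legal
(2,0): no bracket -> illegal
(2,1): no bracket -> illegal
(2,3): no bracket -> illegal
(2,4): no bracket -> illegal
(2,5): flips 1 -> legal
(2,7): no bracket -> illegal
(3,1): no bracket -> illegal
(3,2): flips 3 -> legal
(3,6): flips 1 -> legal
(3,7): no bracket -> illegal
(4,1): no bracket -> illegal
(4,2): flips 3 -> legal
(4,6): no bracket -> illegal
(5,1): flips 4 -> legal
(6,1): flips 2 -> legal
(6,3): flips 1 -> legal
(6,4): flips 2 -> legal
(6,6): no bracket -> illegal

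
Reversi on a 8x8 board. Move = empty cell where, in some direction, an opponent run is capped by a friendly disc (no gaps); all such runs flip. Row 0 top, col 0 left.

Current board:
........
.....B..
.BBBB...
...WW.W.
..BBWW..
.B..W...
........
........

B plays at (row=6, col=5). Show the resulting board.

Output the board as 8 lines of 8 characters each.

Place B at (6,5); scan 8 dirs for brackets.
Dir NW: opp run (5,4) capped by B -> flip
Dir N: first cell '.' (not opp) -> no flip
Dir NE: first cell '.' (not opp) -> no flip
Dir W: first cell '.' (not opp) -> no flip
Dir E: first cell '.' (not opp) -> no flip
Dir SW: first cell '.' (not opp) -> no flip
Dir S: first cell '.' (not opp) -> no flip
Dir SE: first cell '.' (not opp) -> no flip
All flips: (5,4)

Answer: ........
.....B..
.BBBB...
...WW.W.
..BBWW..
.B..B...
.....B..
........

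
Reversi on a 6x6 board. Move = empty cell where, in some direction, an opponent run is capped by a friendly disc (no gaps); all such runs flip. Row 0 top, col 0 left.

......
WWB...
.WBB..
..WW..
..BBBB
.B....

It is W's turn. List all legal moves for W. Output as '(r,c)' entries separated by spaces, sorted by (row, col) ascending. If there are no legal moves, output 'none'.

(0,1): no bracket -> illegal
(0,2): flips 2 -> legal
(0,3): flips 1 -> legal
(1,3): flips 2 -> legal
(1,4): flips 1 -> legal
(2,4): flips 2 -> legal
(3,1): no bracket -> illegal
(3,4): no bracket -> illegal
(3,5): no bracket -> illegal
(4,0): no bracket -> illegal
(4,1): no bracket -> illegal
(5,0): no bracket -> illegal
(5,2): flips 1 -> legal
(5,3): flips 1 -> legal
(5,4): flips 1 -> legal
(5,5): flips 1 -> legal

Answer: (0,2) (0,3) (1,3) (1,4) (2,4) (5,2) (5,3) (5,4) (5,5)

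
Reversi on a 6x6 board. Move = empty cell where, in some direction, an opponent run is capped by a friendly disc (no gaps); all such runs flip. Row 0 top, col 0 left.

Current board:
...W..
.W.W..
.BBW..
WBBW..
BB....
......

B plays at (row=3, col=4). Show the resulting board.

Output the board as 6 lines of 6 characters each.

Place B at (3,4); scan 8 dirs for brackets.
Dir NW: opp run (2,3), next='.' -> no flip
Dir N: first cell '.' (not opp) -> no flip
Dir NE: first cell '.' (not opp) -> no flip
Dir W: opp run (3,3) capped by B -> flip
Dir E: first cell '.' (not opp) -> no flip
Dir SW: first cell '.' (not opp) -> no flip
Dir S: first cell '.' (not opp) -> no flip
Dir SE: first cell '.' (not opp) -> no flip
All flips: (3,3)

Answer: ...W..
.W.W..
.BBW..
WBBBB.
BB....
......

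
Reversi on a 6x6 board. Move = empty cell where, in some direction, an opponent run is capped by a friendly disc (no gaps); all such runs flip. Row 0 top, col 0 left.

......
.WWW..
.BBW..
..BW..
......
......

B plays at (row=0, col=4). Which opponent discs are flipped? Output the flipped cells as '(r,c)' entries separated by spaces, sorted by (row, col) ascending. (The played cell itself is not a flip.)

Dir NW: edge -> no flip
Dir N: edge -> no flip
Dir NE: edge -> no flip
Dir W: first cell '.' (not opp) -> no flip
Dir E: first cell '.' (not opp) -> no flip
Dir SW: opp run (1,3) capped by B -> flip
Dir S: first cell '.' (not opp) -> no flip
Dir SE: first cell '.' (not opp) -> no flip

Answer: (1,3)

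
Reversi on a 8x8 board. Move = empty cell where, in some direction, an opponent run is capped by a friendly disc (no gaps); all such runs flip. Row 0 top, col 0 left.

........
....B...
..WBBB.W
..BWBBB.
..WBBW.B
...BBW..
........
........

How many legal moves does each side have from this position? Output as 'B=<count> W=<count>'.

Answer: B=11 W=9

Derivation:
-- B to move --
(1,1): flips 2 -> legal
(1,2): flips 1 -> legal
(1,3): no bracket -> illegal
(1,6): no bracket -> illegal
(1,7): no bracket -> illegal
(2,1): flips 1 -> legal
(2,6): no bracket -> illegal
(3,1): flips 1 -> legal
(3,7): no bracket -> illegal
(4,1): flips 1 -> legal
(4,6): flips 1 -> legal
(5,1): flips 2 -> legal
(5,2): flips 1 -> legal
(5,6): flips 2 -> legal
(6,4): no bracket -> illegal
(6,5): flips 2 -> legal
(6,6): flips 1 -> legal
B mobility = 11
-- W to move --
(0,3): no bracket -> illegal
(0,4): no bracket -> illegal
(0,5): no bracket -> illegal
(1,2): flips 2 -> legal
(1,3): flips 1 -> legal
(1,5): flips 3 -> legal
(1,6): no bracket -> illegal
(2,1): no bracket -> illegal
(2,6): flips 3 -> legal
(3,1): flips 1 -> legal
(3,7): flips 3 -> legal
(4,1): no bracket -> illegal
(4,6): no bracket -> illegal
(5,2): flips 2 -> legal
(5,6): no bracket -> illegal
(5,7): no bracket -> illegal
(6,2): no bracket -> illegal
(6,3): flips 3 -> legal
(6,4): flips 1 -> legal
(6,5): no bracket -> illegal
W mobility = 9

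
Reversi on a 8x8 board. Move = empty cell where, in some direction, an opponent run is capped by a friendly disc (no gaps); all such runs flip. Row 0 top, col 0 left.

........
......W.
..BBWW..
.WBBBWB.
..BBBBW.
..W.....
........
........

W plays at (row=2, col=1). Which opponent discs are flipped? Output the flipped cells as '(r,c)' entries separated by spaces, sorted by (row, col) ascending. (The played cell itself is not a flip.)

Answer: (2,2) (2,3)

Derivation:
Dir NW: first cell '.' (not opp) -> no flip
Dir N: first cell '.' (not opp) -> no flip
Dir NE: first cell '.' (not opp) -> no flip
Dir W: first cell '.' (not opp) -> no flip
Dir E: opp run (2,2) (2,3) capped by W -> flip
Dir SW: first cell '.' (not opp) -> no flip
Dir S: first cell 'W' (not opp) -> no flip
Dir SE: opp run (3,2) (4,3), next='.' -> no flip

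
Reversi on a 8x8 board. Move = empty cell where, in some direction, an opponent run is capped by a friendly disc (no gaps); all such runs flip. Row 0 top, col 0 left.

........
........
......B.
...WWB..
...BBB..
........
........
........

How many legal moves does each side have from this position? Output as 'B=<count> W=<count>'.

-- B to move --
(2,2): flips 1 -> legal
(2,3): flips 2 -> legal
(2,4): flips 1 -> legal
(2,5): flips 1 -> legal
(3,2): flips 2 -> legal
(4,2): no bracket -> illegal
B mobility = 5
-- W to move --
(1,5): no bracket -> illegal
(1,6): no bracket -> illegal
(1,7): no bracket -> illegal
(2,4): no bracket -> illegal
(2,5): no bracket -> illegal
(2,7): no bracket -> illegal
(3,2): no bracket -> illegal
(3,6): flips 1 -> legal
(3,7): no bracket -> illegal
(4,2): no bracket -> illegal
(4,6): no bracket -> illegal
(5,2): flips 1 -> legal
(5,3): flips 1 -> legal
(5,4): flips 1 -> legal
(5,5): flips 1 -> legal
(5,6): flips 1 -> legal
W mobility = 6

Answer: B=5 W=6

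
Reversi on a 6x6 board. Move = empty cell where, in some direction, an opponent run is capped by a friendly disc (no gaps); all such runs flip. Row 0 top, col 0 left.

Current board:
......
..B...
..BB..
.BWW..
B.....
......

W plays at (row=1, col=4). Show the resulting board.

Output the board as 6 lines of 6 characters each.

Place W at (1,4); scan 8 dirs for brackets.
Dir NW: first cell '.' (not opp) -> no flip
Dir N: first cell '.' (not opp) -> no flip
Dir NE: first cell '.' (not opp) -> no flip
Dir W: first cell '.' (not opp) -> no flip
Dir E: first cell '.' (not opp) -> no flip
Dir SW: opp run (2,3) capped by W -> flip
Dir S: first cell '.' (not opp) -> no flip
Dir SE: first cell '.' (not opp) -> no flip
All flips: (2,3)

Answer: ......
..B.W.
..BW..
.BWW..
B.....
......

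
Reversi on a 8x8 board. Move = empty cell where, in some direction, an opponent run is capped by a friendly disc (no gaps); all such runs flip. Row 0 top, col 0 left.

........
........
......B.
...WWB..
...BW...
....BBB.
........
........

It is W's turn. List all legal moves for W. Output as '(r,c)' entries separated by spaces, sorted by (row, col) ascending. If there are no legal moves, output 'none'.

Answer: (1,7) (3,6) (4,2) (5,2) (5,3) (6,4) (6,6)

Derivation:
(1,5): no bracket -> illegal
(1,6): no bracket -> illegal
(1,7): flips 2 -> legal
(2,4): no bracket -> illegal
(2,5): no bracket -> illegal
(2,7): no bracket -> illegal
(3,2): no bracket -> illegal
(3,6): flips 1 -> legal
(3,7): no bracket -> illegal
(4,2): flips 1 -> legal
(4,5): no bracket -> illegal
(4,6): no bracket -> illegal
(4,7): no bracket -> illegal
(5,2): flips 1 -> legal
(5,3): flips 1 -> legal
(5,7): no bracket -> illegal
(6,3): no bracket -> illegal
(6,4): flips 1 -> legal
(6,5): no bracket -> illegal
(6,6): flips 1 -> legal
(6,7): no bracket -> illegal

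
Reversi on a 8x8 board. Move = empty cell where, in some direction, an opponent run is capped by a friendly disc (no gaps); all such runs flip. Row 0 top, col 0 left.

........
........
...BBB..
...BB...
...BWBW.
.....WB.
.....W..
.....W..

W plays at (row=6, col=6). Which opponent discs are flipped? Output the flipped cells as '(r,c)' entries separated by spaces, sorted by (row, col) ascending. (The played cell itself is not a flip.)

Answer: (5,6)

Derivation:
Dir NW: first cell 'W' (not opp) -> no flip
Dir N: opp run (5,6) capped by W -> flip
Dir NE: first cell '.' (not opp) -> no flip
Dir W: first cell 'W' (not opp) -> no flip
Dir E: first cell '.' (not opp) -> no flip
Dir SW: first cell 'W' (not opp) -> no flip
Dir S: first cell '.' (not opp) -> no flip
Dir SE: first cell '.' (not opp) -> no flip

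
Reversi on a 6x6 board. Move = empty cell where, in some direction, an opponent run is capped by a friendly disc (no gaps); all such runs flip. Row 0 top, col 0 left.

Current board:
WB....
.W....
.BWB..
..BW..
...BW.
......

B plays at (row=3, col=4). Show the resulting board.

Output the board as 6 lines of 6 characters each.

Place B at (3,4); scan 8 dirs for brackets.
Dir NW: first cell 'B' (not opp) -> no flip
Dir N: first cell '.' (not opp) -> no flip
Dir NE: first cell '.' (not opp) -> no flip
Dir W: opp run (3,3) capped by B -> flip
Dir E: first cell '.' (not opp) -> no flip
Dir SW: first cell 'B' (not opp) -> no flip
Dir S: opp run (4,4), next='.' -> no flip
Dir SE: first cell '.' (not opp) -> no flip
All flips: (3,3)

Answer: WB....
.W....
.BWB..
..BBB.
...BW.
......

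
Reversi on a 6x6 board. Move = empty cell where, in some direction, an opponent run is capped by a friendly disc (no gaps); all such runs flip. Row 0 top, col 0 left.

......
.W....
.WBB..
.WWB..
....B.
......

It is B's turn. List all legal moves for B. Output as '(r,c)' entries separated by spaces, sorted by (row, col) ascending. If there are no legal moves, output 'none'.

Answer: (0,0) (2,0) (3,0) (4,0) (4,1) (4,2)

Derivation:
(0,0): flips 1 -> legal
(0,1): no bracket -> illegal
(0,2): no bracket -> illegal
(1,0): no bracket -> illegal
(1,2): no bracket -> illegal
(2,0): flips 1 -> legal
(3,0): flips 2 -> legal
(4,0): flips 1 -> legal
(4,1): flips 1 -> legal
(4,2): flips 1 -> legal
(4,3): no bracket -> illegal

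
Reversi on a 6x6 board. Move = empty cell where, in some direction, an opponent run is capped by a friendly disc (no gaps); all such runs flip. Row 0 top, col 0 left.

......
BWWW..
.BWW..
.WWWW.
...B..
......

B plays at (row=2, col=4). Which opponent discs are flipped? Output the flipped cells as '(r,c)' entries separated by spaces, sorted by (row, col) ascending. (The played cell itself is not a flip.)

Dir NW: opp run (1,3), next='.' -> no flip
Dir N: first cell '.' (not opp) -> no flip
Dir NE: first cell '.' (not opp) -> no flip
Dir W: opp run (2,3) (2,2) capped by B -> flip
Dir E: first cell '.' (not opp) -> no flip
Dir SW: opp run (3,3), next='.' -> no flip
Dir S: opp run (3,4), next='.' -> no flip
Dir SE: first cell '.' (not opp) -> no flip

Answer: (2,2) (2,3)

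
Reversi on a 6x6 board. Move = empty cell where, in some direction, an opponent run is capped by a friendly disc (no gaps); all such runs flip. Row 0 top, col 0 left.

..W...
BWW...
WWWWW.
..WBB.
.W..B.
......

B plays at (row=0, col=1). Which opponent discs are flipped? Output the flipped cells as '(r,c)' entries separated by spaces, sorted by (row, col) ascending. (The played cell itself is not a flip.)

Dir NW: edge -> no flip
Dir N: edge -> no flip
Dir NE: edge -> no flip
Dir W: first cell '.' (not opp) -> no flip
Dir E: opp run (0,2), next='.' -> no flip
Dir SW: first cell 'B' (not opp) -> no flip
Dir S: opp run (1,1) (2,1), next='.' -> no flip
Dir SE: opp run (1,2) (2,3) capped by B -> flip

Answer: (1,2) (2,3)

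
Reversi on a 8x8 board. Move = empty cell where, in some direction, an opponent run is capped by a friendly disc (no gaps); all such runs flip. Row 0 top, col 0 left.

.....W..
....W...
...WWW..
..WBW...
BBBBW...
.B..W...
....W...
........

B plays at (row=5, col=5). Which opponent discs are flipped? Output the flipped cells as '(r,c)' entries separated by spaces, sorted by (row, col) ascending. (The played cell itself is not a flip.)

Answer: (4,4)

Derivation:
Dir NW: opp run (4,4) capped by B -> flip
Dir N: first cell '.' (not opp) -> no flip
Dir NE: first cell '.' (not opp) -> no flip
Dir W: opp run (5,4), next='.' -> no flip
Dir E: first cell '.' (not opp) -> no flip
Dir SW: opp run (6,4), next='.' -> no flip
Dir S: first cell '.' (not opp) -> no flip
Dir SE: first cell '.' (not opp) -> no flip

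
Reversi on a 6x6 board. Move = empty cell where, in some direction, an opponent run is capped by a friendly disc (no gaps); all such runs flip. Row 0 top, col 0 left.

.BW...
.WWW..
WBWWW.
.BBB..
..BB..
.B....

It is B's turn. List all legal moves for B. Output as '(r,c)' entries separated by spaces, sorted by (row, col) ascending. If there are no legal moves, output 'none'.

Answer: (0,0) (0,3) (0,4) (1,4) (1,5) (2,5) (3,4)

Derivation:
(0,0): flips 2 -> legal
(0,3): flips 4 -> legal
(0,4): flips 2 -> legal
(1,0): no bracket -> illegal
(1,4): flips 1 -> legal
(1,5): flips 1 -> legal
(2,5): flips 3 -> legal
(3,0): no bracket -> illegal
(3,4): flips 2 -> legal
(3,5): no bracket -> illegal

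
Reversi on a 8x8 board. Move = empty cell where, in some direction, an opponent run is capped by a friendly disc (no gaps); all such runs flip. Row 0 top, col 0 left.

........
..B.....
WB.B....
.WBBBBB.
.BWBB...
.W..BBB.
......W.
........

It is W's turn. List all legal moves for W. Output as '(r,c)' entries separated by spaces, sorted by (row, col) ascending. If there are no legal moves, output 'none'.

Answer: (1,1) (2,2) (2,4) (3,7) (4,0) (4,5) (4,6)

Derivation:
(0,1): no bracket -> illegal
(0,2): no bracket -> illegal
(0,3): no bracket -> illegal
(1,0): no bracket -> illegal
(1,1): flips 1 -> legal
(1,3): no bracket -> illegal
(1,4): no bracket -> illegal
(2,2): flips 5 -> legal
(2,4): flips 1 -> legal
(2,5): no bracket -> illegal
(2,6): no bracket -> illegal
(2,7): no bracket -> illegal
(3,0): no bracket -> illegal
(3,7): flips 5 -> legal
(4,0): flips 1 -> legal
(4,5): flips 2 -> legal
(4,6): flips 1 -> legal
(4,7): no bracket -> illegal
(5,0): no bracket -> illegal
(5,2): no bracket -> illegal
(5,3): no bracket -> illegal
(5,7): no bracket -> illegal
(6,3): no bracket -> illegal
(6,4): no bracket -> illegal
(6,5): no bracket -> illegal
(6,7): no bracket -> illegal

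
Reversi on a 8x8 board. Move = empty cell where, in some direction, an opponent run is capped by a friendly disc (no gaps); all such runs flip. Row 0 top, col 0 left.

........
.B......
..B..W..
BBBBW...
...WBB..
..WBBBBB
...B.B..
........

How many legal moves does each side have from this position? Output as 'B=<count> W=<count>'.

-- B to move --
(1,4): no bracket -> illegal
(1,5): no bracket -> illegal
(1,6): no bracket -> illegal
(2,3): flips 1 -> legal
(2,4): flips 1 -> legal
(2,6): no bracket -> illegal
(3,5): flips 1 -> legal
(3,6): no bracket -> illegal
(4,1): flips 1 -> legal
(4,2): flips 1 -> legal
(5,1): flips 1 -> legal
(6,1): no bracket -> illegal
(6,2): no bracket -> illegal
B mobility = 6
-- W to move --
(0,0): no bracket -> illegal
(0,1): no bracket -> illegal
(0,2): no bracket -> illegal
(1,0): no bracket -> illegal
(1,2): no bracket -> illegal
(1,3): no bracket -> illegal
(2,0): no bracket -> illegal
(2,1): flips 1 -> legal
(2,3): flips 1 -> legal
(2,4): no bracket -> illegal
(3,5): no bracket -> illegal
(3,6): no bracket -> illegal
(4,0): no bracket -> illegal
(4,1): no bracket -> illegal
(4,2): no bracket -> illegal
(4,6): flips 2 -> legal
(4,7): no bracket -> illegal
(6,2): no bracket -> illegal
(6,4): flips 2 -> legal
(6,6): no bracket -> illegal
(6,7): flips 2 -> legal
(7,2): no bracket -> illegal
(7,3): flips 2 -> legal
(7,4): flips 1 -> legal
(7,5): no bracket -> illegal
(7,6): flips 2 -> legal
W mobility = 8

Answer: B=6 W=8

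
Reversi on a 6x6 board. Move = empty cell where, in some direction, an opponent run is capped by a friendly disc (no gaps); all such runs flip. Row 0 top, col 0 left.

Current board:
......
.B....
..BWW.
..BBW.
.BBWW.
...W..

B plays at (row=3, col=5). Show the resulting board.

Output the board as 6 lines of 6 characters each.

Answer: ......
.B....
..BWW.
..BBBB
.BBWW.
...W..

Derivation:
Place B at (3,5); scan 8 dirs for brackets.
Dir NW: opp run (2,4), next='.' -> no flip
Dir N: first cell '.' (not opp) -> no flip
Dir NE: edge -> no flip
Dir W: opp run (3,4) capped by B -> flip
Dir E: edge -> no flip
Dir SW: opp run (4,4) (5,3), next=edge -> no flip
Dir S: first cell '.' (not opp) -> no flip
Dir SE: edge -> no flip
All flips: (3,4)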